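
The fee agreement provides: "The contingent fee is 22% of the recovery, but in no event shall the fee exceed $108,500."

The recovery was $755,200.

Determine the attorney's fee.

$108,500.00

22% of $755,200 = $166,144.00
That exceeds the $108,500 cap, so the fee is capped at $108,500.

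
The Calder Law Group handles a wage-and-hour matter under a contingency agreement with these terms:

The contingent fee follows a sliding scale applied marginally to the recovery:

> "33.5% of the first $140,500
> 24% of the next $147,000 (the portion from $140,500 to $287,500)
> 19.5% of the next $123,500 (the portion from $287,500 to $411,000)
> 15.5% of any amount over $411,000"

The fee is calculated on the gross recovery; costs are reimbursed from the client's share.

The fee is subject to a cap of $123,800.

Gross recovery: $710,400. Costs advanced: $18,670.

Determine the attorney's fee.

Fee base is the gross recovery, $710,400; costs are reimbursed separately.
First $140,500 at 33.5% = $47,067.50
Next $147,000 at 24% = $35,280.00
Next $123,500 at 19.5% = $24,082.50
Remaining $299,400 at 15.5% = $46,407.00
Fee: $47,067.50 + $35,280.00 + $24,082.50 + $46,407.00 = $152,837.00
$152,837.00 exceeds the $123,800 cap, so the fee is capped at $123,800.00.

$123,800.00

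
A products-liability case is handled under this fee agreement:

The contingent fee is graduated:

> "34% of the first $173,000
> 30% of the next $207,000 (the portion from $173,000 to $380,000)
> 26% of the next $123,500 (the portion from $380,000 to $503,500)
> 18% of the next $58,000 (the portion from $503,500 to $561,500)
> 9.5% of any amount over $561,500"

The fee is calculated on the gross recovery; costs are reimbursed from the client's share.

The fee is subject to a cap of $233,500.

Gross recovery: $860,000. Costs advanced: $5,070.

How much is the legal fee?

Fee base is the gross recovery, $860,000; costs are reimbursed separately.
First $173,000 at 34% = $58,820.00
Next $207,000 at 30% = $62,100.00
Next $123,500 at 26% = $32,110.00
Next $58,000 at 18% = $10,440.00
Remaining $298,500 at 9.5% = $28,357.50
Fee: $58,820.00 + $62,100.00 + $32,110.00 + $10,440.00 + $28,357.50 = $191,827.50
$191,827.50 is under the $233,500 cap.

$191,827.50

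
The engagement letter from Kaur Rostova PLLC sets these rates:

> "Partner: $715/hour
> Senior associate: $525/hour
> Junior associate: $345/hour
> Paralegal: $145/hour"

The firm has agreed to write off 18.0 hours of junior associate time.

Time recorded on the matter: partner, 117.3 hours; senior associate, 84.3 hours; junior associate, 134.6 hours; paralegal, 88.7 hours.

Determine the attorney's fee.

Partner: 117.3 × $715 = $83,869.50
Senior associate: 84.3 × $525 = $44,257.50
Junior associate: 134.6 × $345 = $46,437.00
Paralegal: 88.7 × $145 = $12,861.50
Subtotal: $187,425.50
Write-off: 18.0 × $345 = $6,210.00
Total: $187,425.50 − $6,210.00 = $181,215.50

$181,215.50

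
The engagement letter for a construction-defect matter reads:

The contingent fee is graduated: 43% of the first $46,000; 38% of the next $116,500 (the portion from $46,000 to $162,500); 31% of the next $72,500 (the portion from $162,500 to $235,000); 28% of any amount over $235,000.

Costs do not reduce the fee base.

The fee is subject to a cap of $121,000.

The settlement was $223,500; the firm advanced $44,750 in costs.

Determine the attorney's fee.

Fee base is the gross recovery, $223,500; costs are reimbursed separately.
First $46,000 at 43% = $19,780.00
Next $116,500 at 38% = $44,270.00
Remaining $61,000 at 31% = $18,910.00
Fee: $19,780.00 + $44,270.00 + $18,910.00 = $82,960.00
$82,960.00 is under the $121,000 cap.

$82,960.00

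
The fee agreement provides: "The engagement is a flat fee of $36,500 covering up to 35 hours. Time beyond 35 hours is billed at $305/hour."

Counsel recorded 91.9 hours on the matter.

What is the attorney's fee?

Flat fee: $36,500.00
Excess hours: 91.9 − 35 = 56.9
Overrun: 56.9 × $305 = $17,354.50
Total: $36,500.00 + $17,354.50 = $53,854.50

$53,854.50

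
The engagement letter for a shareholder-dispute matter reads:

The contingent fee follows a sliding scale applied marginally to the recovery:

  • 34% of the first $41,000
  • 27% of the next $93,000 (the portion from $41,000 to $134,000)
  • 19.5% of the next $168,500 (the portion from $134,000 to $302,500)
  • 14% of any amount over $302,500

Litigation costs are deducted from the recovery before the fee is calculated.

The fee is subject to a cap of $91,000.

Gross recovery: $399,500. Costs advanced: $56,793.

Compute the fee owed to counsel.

$77,536.48

Fee base (net of costs): $399,500 − $56,793 = $342,707
First $41,000 at 34% = $13,940.00
Next $93,000 at 27% = $25,110.00
Next $168,500 at 19.5% = $32,857.50
Remaining $40,207 at 14% = $5,628.98
Fee: $13,940.00 + $25,110.00 + $32,857.50 + $5,628.98 = $77,536.48
$77,536.48 is under the $91,000 cap.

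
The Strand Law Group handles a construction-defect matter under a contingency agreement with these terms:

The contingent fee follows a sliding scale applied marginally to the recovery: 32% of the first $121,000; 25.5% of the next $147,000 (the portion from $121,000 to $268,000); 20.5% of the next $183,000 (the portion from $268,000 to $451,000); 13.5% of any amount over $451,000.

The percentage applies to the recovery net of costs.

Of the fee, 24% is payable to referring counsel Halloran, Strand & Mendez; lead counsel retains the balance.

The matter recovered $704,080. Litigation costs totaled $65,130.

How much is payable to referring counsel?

$33,382.38

Fee base (net of costs): $704,080 − $65,130 = $638,950
First $121,000 at 32% = $38,720.00
Next $147,000 at 25.5% = $37,485.00
Next $183,000 at 20.5% = $37,515.00
Remaining $187,950 at 13.5% = $25,373.25
Fee: $38,720.00 + $37,485.00 + $37,515.00 + $25,373.25 = $139,093.25
Referral share: 24% of $139,093.25 = $33,382.38; lead counsel retains $139,093.25 − $33,382.38 = $105,710.87.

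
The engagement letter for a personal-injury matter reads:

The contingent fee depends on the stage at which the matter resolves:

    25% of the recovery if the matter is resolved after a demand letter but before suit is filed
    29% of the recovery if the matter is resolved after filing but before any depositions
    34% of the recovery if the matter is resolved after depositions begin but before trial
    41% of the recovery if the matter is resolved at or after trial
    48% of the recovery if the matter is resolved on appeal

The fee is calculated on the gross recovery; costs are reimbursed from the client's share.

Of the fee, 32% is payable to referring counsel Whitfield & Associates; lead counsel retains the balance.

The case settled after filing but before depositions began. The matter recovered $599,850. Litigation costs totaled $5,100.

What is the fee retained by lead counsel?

$118,290.42

Fee base is the gross recovery, $599,850; costs are reimbursed separately.
The matter settled after filing but before depositions began, so the 29% rate applies.
$599,850 × 29% = $173,956.50
Referral share: 32% of $173,956.50 = $55,666.08; lead counsel retains $173,956.50 − $55,666.08 = $118,290.42.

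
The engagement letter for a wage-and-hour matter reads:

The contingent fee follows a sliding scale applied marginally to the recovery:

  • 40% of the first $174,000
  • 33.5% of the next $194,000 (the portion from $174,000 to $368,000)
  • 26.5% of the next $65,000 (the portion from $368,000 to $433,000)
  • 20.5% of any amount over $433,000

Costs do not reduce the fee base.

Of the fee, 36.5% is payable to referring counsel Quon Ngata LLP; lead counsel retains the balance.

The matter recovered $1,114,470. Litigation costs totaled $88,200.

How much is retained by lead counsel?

$185,112.88

Fee base is the gross recovery, $1,114,470; costs are reimbursed separately.
First $174,000 at 40% = $69,600.00
Next $194,000 at 33.5% = $64,990.00
Next $65,000 at 26.5% = $17,225.00
Remaining $681,470 at 20.5% = $139,701.35
Fee: $69,600.00 + $64,990.00 + $17,225.00 + $139,701.35 = $291,516.35
Referral share: 36.5% of $291,516.35 = $106,403.47; lead counsel retains $291,516.35 − $106,403.47 = $185,112.88.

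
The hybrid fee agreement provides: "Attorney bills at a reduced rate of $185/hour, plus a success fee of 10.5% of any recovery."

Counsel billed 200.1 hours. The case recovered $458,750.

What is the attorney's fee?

$85,187.25

Hourly: 200.1 × $185 = $37,018.50
Success fee: 10.5% of $458,750 = $48,168.75
Total: $37,018.50 + $48,168.75 = $85,187.25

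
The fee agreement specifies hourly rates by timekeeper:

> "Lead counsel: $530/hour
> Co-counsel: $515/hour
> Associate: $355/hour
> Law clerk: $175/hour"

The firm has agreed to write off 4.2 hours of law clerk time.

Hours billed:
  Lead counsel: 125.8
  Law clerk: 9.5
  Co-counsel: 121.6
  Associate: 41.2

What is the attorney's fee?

Lead counsel: 125.8 × $530 = $66,674.00
Co-counsel: 121.6 × $515 = $62,624.00
Associate: 41.2 × $355 = $14,626.00
Law clerk: 9.5 × $175 = $1,662.50
Subtotal: $145,586.50
Write-off: 4.2 × $175 = $735.00
Total: $145,586.50 − $735.00 = $144,851.50

$144,851.50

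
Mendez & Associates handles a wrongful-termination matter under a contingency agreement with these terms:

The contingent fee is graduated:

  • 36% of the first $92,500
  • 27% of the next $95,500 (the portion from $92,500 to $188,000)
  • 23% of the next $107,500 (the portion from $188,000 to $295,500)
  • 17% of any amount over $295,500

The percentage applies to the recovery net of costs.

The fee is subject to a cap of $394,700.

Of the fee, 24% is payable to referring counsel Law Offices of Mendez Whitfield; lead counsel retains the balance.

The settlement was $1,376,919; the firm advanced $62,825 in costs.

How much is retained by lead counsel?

$195,297.94

Fee base (net of costs): $1,376,919 − $62,825 = $1,314,094
First $92,500 at 36% = $33,300.00
Next $95,500 at 27% = $25,785.00
Next $107,500 at 23% = $24,725.00
Remaining $1,018,594 at 17% = $173,160.98
Fee: $33,300.00 + $25,785.00 + $24,725.00 + $173,160.98 = $256,970.98
$256,970.98 is under the $394,700 cap.
Referral share: 24% of $256,970.98 = $61,673.04; lead counsel retains $256,970.98 − $61,673.04 = $195,297.94.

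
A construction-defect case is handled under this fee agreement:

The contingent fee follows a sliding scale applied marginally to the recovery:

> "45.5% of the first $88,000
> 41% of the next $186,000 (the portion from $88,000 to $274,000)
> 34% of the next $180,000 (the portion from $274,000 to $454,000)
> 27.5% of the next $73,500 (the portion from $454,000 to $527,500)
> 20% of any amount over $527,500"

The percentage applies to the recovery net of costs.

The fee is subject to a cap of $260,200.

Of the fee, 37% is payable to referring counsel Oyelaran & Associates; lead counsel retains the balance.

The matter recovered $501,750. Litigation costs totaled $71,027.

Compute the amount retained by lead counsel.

$106,839.07

Fee base (net of costs): $501,750 − $71,027 = $430,723
First $88,000 at 45.5% = $40,040.00
Next $186,000 at 41% = $76,260.00
Remaining $156,723 at 34% = $53,285.82
Fee: $40,040.00 + $76,260.00 + $53,285.82 = $169,585.82
$169,585.82 is under the $260,200 cap.
Referral share: 37% of $169,585.82 = $62,746.75; lead counsel retains $169,585.82 − $62,746.75 = $106,839.07.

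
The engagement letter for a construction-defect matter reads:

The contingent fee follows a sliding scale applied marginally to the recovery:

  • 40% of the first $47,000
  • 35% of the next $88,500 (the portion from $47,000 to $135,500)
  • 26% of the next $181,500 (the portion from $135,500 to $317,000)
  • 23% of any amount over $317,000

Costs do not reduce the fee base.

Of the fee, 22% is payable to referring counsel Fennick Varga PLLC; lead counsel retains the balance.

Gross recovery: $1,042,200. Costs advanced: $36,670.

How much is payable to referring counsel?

Fee base is the gross recovery, $1,042,200; costs are reimbursed separately.
First $47,000 at 40% = $18,800.00
Next $88,500 at 35% = $30,975.00
Next $181,500 at 26% = $47,190.00
Remaining $725,200 at 23% = $166,796.00
Fee: $18,800.00 + $30,975.00 + $47,190.00 + $166,796.00 = $263,761.00
Referral share: 22% of $263,761.00 = $58,027.42; lead counsel retains $263,761.00 − $58,027.42 = $205,733.58.

$58,027.42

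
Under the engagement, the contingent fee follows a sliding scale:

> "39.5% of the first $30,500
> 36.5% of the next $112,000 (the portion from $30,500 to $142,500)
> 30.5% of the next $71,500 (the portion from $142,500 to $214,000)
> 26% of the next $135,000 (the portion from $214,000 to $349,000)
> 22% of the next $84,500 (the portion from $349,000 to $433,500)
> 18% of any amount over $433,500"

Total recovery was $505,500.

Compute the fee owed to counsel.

$141,385.00

First $30,500 at 39.5% = $12,047.50
Next $112,000 at 36.5% = $40,880.00
Next $71,500 at 30.5% = $21,807.50
Next $135,000 at 26% = $35,100.00
Next $84,500 at 22% = $18,590.00
Remaining $72,000 at 18% = $12,960.00
Fee: $12,047.50 + $40,880.00 + $21,807.50 + $35,100.00 + $18,590.00 + $12,960.00 = $141,385.00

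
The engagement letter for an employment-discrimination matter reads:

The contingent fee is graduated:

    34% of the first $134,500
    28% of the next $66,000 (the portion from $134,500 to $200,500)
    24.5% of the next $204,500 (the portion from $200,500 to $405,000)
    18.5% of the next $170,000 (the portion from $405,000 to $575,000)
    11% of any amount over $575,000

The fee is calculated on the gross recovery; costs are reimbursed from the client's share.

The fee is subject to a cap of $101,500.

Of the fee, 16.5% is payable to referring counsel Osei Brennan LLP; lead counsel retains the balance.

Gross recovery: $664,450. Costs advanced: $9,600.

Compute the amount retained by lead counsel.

$84,752.50

Fee base is the gross recovery, $664,450; costs are reimbursed separately.
First $134,500 at 34% = $45,730.00
Next $66,000 at 28% = $18,480.00
Next $204,500 at 24.5% = $50,102.50
Next $170,000 at 18.5% = $31,450.00
Remaining $89,450 at 11% = $9,839.50
Fee: $45,730.00 + $18,480.00 + $50,102.50 + $31,450.00 + $9,839.50 = $155,602.00
$155,602.00 exceeds the $101,500 cap, so the fee is capped at $101,500.00.
Referral share: 16.5% of $101,500.00 = $16,747.50; lead counsel retains $101,500.00 − $16,747.50 = $84,752.50.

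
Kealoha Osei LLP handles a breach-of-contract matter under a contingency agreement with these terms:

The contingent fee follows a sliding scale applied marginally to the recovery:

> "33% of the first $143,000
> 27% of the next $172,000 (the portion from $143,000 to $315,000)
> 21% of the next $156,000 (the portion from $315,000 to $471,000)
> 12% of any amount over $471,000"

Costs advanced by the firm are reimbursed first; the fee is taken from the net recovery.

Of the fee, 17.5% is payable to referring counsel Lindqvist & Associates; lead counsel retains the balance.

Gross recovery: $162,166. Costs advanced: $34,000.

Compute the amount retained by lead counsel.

Fee base (net of costs): $162,166 − $34,000 = $128,166
First $128,166 at 33% = $42,294.78
Referral share: 17.5% of $42,294.78 = $7,401.59; lead counsel retains $42,294.78 − $7,401.59 = $34,893.19.

$34,893.19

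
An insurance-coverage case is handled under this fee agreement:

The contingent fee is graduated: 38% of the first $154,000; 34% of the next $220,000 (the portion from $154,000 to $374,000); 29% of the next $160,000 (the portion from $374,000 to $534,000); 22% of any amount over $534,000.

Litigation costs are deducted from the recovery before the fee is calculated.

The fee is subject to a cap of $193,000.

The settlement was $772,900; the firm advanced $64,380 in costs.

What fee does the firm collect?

$193,000.00

Fee base (net of costs): $772,900 − $64,380 = $708,520
First $154,000 at 38% = $58,520.00
Next $220,000 at 34% = $74,800.00
Next $160,000 at 29% = $46,400.00
Remaining $174,520 at 22% = $38,394.40
Fee: $58,520.00 + $74,800.00 + $46,400.00 + $38,394.40 = $218,114.40
$218,114.40 exceeds the $193,000 cap, so the fee is capped at $193,000.00.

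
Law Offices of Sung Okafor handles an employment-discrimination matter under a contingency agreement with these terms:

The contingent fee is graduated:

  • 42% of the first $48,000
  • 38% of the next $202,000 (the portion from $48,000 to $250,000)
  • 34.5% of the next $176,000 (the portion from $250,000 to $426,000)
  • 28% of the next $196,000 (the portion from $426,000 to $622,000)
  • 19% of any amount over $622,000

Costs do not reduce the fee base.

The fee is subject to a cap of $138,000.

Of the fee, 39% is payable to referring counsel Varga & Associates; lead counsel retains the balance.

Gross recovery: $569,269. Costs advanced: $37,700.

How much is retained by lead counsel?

$84,180.00

Fee base is the gross recovery, $569,269; costs are reimbursed separately.
First $48,000 at 42% = $20,160.00
Next $202,000 at 38% = $76,760.00
Next $176,000 at 34.5% = $60,720.00
Remaining $143,269 at 28% = $40,115.32
Fee: $20,160.00 + $76,760.00 + $60,720.00 + $40,115.32 = $197,755.32
$197,755.32 exceeds the $138,000 cap, so the fee is capped at $138,000.00.
Referral share: 39% of $138,000.00 = $53,820.00; lead counsel retains $138,000.00 − $53,820.00 = $84,180.00.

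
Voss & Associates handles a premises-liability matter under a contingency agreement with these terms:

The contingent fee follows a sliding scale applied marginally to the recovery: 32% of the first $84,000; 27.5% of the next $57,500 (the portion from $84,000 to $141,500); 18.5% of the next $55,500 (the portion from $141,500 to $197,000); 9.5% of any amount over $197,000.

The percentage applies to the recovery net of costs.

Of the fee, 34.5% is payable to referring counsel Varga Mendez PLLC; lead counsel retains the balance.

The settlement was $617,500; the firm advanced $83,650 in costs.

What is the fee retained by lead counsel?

$55,649.29

Fee base (net of costs): $617,500 − $83,650 = $533,850
First $84,000 at 32% = $26,880.00
Next $57,500 at 27.5% = $15,812.50
Next $55,500 at 18.5% = $10,267.50
Remaining $336,850 at 9.5% = $32,000.75
Fee: $26,880.00 + $15,812.50 + $10,267.50 + $32,000.75 = $84,960.75
Referral share: 34.5% of $84,960.75 = $29,311.46; lead counsel retains $84,960.75 − $29,311.46 = $55,649.29.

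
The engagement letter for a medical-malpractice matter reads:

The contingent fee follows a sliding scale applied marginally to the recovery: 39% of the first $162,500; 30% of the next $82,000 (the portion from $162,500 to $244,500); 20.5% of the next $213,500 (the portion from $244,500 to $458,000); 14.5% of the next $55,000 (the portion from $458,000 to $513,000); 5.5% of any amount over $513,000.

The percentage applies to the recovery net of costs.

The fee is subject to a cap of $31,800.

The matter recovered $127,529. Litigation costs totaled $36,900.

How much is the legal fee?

$31,800.00

Fee base (net of costs): $127,529 − $36,900 = $90,629
First $90,629 at 39% = $35,345.31
$35,345.31 exceeds the $31,800 cap, so the fee is capped at $31,800.00.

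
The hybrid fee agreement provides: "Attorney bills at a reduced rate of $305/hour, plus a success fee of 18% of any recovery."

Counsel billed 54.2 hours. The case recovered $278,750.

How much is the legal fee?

Hourly: 54.2 × $305 = $16,531.00
Success fee: 18% of $278,750 = $50,175.00
Total: $16,531.00 + $50,175.00 = $66,706.00

$66,706.00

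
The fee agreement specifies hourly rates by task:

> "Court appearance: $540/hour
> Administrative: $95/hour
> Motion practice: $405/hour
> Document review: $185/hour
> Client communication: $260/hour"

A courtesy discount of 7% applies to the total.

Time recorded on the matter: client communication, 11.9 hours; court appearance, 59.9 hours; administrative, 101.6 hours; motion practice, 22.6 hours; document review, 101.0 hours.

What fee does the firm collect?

$67,824.90

Court appearance: 59.9 × $540 = $32,346.00
Administrative: 101.6 × $95 = $9,652.00
Motion practice: 22.6 × $405 = $9,153.00
Document review: 101.0 × $185 = $18,685.00
Client communication: 11.9 × $260 = $3,094.00
Subtotal: $72,930.00
Less 7% discount: −$5,105.10
Total: $72,930.00 − $5,105.10 = $67,824.90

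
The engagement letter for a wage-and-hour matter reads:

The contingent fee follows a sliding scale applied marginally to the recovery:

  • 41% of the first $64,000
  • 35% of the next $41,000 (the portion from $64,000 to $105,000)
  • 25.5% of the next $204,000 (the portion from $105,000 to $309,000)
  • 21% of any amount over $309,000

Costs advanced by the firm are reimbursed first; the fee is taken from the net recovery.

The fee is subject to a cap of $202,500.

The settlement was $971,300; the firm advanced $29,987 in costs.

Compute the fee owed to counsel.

$202,500.00

Fee base (net of costs): $971,300 − $29,987 = $941,313
First $64,000 at 41% = $26,240.00
Next $41,000 at 35% = $14,350.00
Next $204,000 at 25.5% = $52,020.00
Remaining $632,313 at 21% = $132,785.73
Fee: $26,240.00 + $14,350.00 + $52,020.00 + $132,785.73 = $225,395.73
$225,395.73 exceeds the $202,500 cap, so the fee is capped at $202,500.00.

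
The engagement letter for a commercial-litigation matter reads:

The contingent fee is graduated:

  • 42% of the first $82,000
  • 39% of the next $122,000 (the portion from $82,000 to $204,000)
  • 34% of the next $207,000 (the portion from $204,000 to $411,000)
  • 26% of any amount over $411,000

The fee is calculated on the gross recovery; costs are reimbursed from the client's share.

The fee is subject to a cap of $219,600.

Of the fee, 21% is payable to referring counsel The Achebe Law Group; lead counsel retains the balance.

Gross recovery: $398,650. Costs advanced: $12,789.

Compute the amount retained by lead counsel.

Fee base is the gross recovery, $398,650; costs are reimbursed separately.
First $82,000 at 42% = $34,440.00
Next $122,000 at 39% = $47,580.00
Remaining $194,650 at 34% = $66,181.00
Fee: $34,440.00 + $47,580.00 + $66,181.00 = $148,201.00
$148,201.00 is under the $219,600 cap.
Referral share: 21% of $148,201.00 = $31,122.21; lead counsel retains $148,201.00 − $31,122.21 = $117,078.79.

$117,078.79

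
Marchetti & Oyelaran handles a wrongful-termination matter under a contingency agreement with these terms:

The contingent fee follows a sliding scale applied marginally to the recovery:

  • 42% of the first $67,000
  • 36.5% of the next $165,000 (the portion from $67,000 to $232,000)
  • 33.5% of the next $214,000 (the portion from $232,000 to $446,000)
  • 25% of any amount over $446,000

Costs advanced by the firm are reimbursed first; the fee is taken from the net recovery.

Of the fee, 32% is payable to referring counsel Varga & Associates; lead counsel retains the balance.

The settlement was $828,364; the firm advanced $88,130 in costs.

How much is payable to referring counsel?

$74,756.32

Fee base (net of costs): $828,364 − $88,130 = $740,234
First $67,000 at 42% = $28,140.00
Next $165,000 at 36.5% = $60,225.00
Next $214,000 at 33.5% = $71,690.00
Remaining $294,234 at 25% = $73,558.50
Fee: $28,140.00 + $60,225.00 + $71,690.00 + $73,558.50 = $233,613.50
Referral share: 32% of $233,613.50 = $74,756.32; lead counsel retains $233,613.50 − $74,756.32 = $158,857.18.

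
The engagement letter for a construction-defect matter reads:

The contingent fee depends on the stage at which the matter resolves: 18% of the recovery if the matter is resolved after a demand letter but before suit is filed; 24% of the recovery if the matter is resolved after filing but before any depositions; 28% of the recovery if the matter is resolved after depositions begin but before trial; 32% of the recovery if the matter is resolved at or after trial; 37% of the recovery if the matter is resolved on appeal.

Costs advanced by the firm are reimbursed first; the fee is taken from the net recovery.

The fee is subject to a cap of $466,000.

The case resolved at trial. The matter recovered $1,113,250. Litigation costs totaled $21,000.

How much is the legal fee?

$349,520.00

Fee base (net of costs): $1,113,250 − $21,000 = $1,092,250
The matter resolved at trial, so the 32% rate applies.
$1,092,250 × 32% = $349,520.00
$349,520.00 is under the $466,000 cap.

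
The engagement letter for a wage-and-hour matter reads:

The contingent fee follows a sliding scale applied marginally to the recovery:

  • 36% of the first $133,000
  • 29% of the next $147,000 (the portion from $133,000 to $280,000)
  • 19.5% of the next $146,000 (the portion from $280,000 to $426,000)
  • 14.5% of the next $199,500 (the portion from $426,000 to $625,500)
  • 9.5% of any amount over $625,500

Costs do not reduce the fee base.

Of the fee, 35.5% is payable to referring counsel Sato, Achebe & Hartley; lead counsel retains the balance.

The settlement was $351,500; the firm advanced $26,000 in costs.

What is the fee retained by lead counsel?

Fee base is the gross recovery, $351,500; costs are reimbursed separately.
First $133,000 at 36% = $47,880.00
Next $147,000 at 29% = $42,630.00
Remaining $71,500 at 19.5% = $13,942.50
Fee: $47,880.00 + $42,630.00 + $13,942.50 = $104,452.50
Referral share: 35.5% of $104,452.50 = $37,080.64; lead counsel retains $104,452.50 − $37,080.64 = $67,371.86.

$67,371.86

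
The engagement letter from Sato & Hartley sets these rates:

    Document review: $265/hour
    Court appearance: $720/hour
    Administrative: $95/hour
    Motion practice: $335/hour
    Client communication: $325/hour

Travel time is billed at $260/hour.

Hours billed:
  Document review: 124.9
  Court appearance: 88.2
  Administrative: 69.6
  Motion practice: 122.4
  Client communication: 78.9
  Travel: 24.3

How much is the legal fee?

$176,179.00

Document review: 124.9 × $265 = $33,098.50
Court appearance: 88.2 × $720 = $63,504.00
Administrative: 69.6 × $95 = $6,612.00
Motion practice: 122.4 × $335 = $41,004.00
Client communication: 78.9 × $325 = $25,642.50
Subtotal: $33,098.50 + $63,504.00 + $6,612.00 + $41,004.00 + $25,642.50 = $169,861.00
Travel: 24.3 × $260 = $6,318.00
Total: $169,861.00 + $6,318.00 = $176,179.00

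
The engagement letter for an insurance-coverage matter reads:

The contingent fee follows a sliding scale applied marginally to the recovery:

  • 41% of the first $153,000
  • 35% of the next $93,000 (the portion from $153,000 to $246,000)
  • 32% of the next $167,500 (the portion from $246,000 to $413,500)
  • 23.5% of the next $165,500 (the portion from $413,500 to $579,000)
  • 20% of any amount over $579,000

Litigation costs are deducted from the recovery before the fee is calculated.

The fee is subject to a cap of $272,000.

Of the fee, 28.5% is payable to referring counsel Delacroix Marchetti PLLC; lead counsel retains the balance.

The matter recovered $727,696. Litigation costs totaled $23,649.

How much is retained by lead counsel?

$152,139.06

Fee base (net of costs): $727,696 − $23,649 = $704,047
First $153,000 at 41% = $62,730.00
Next $93,000 at 35% = $32,550.00
Next $167,500 at 32% = $53,600.00
Next $165,500 at 23.5% = $38,892.50
Remaining $125,047 at 20% = $25,009.40
Fee: $62,730.00 + $32,550.00 + $53,600.00 + $38,892.50 + $25,009.40 = $212,781.90
$212,781.90 is under the $272,000 cap.
Referral share: 28.5% of $212,781.90 = $60,642.84; lead counsel retains $212,781.90 − $60,642.84 = $152,139.06.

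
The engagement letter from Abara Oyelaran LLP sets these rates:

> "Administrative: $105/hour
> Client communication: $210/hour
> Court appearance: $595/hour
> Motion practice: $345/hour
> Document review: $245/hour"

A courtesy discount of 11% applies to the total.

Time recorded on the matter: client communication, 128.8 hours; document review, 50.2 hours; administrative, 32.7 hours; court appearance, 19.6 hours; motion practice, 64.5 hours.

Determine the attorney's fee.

Administrative: 32.7 × $105 = $3,433.50
Client communication: 128.8 × $210 = $27,048.00
Court appearance: 19.6 × $595 = $11,662.00
Motion practice: 64.5 × $345 = $22,252.50
Document review: 50.2 × $245 = $12,299.00
Subtotal: $76,695.00
Less 11% discount: −$8,436.45
Total: $76,695.00 − $8,436.45 = $68,258.55

$68,258.55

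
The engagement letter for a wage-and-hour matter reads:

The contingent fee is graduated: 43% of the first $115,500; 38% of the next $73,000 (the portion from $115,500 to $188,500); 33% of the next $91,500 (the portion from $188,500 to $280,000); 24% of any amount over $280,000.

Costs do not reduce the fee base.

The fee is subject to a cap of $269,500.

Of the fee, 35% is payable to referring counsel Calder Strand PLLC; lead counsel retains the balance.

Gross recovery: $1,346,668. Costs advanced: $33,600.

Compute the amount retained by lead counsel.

$175,175.00

Fee base is the gross recovery, $1,346,668; costs are reimbursed separately.
First $115,500 at 43% = $49,665.00
Next $73,000 at 38% = $27,740.00
Next $91,500 at 33% = $30,195.00
Remaining $1,066,668 at 24% = $256,000.32
Fee: $49,665.00 + $27,740.00 + $30,195.00 + $256,000.32 = $363,600.32
$363,600.32 exceeds the $269,500 cap, so the fee is capped at $269,500.00.
Referral share: 35% of $269,500.00 = $94,325.00; lead counsel retains $269,500.00 − $94,325.00 = $175,175.00.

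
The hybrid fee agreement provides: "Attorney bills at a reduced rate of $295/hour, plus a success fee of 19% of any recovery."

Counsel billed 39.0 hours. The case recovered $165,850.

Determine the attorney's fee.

$43,016.50

Hourly: 39.0 × $295 = $11,505.00
Success fee: 19% of $165,850 = $31,511.50
Total: $11,505.00 + $31,511.50 = $43,016.50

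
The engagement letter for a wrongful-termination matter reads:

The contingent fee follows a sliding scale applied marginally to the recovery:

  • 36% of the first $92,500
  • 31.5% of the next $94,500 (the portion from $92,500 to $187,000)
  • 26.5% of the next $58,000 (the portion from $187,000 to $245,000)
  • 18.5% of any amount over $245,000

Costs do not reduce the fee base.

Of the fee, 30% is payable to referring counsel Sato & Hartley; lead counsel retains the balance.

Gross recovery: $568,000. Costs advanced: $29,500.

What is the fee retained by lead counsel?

$96,734.75

Fee base is the gross recovery, $568,000; costs are reimbursed separately.
First $92,500 at 36% = $33,300.00
Next $94,500 at 31.5% = $29,767.50
Next $58,000 at 26.5% = $15,370.00
Remaining $323,000 at 18.5% = $59,755.00
Fee: $33,300.00 + $29,767.50 + $15,370.00 + $59,755.00 = $138,192.50
Referral share: 30% of $138,192.50 = $41,457.75; lead counsel retains $138,192.50 − $41,457.75 = $96,734.75.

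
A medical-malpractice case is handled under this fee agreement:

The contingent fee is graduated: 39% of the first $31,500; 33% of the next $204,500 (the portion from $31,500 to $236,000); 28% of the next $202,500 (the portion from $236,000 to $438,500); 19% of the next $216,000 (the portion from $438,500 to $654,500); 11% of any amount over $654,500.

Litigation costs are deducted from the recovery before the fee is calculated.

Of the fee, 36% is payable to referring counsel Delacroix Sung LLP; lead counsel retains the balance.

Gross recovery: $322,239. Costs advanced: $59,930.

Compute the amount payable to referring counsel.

$31,369.15

Fee base (net of costs): $322,239 − $59,930 = $262,309
First $31,500 at 39% = $12,285.00
Next $204,500 at 33% = $67,485.00
Remaining $26,309 at 28% = $7,366.52
Fee: $12,285.00 + $67,485.00 + $7,366.52 = $87,136.52
Referral share: 36% of $87,136.52 = $31,369.15; lead counsel retains $87,136.52 − $31,369.15 = $55,767.37.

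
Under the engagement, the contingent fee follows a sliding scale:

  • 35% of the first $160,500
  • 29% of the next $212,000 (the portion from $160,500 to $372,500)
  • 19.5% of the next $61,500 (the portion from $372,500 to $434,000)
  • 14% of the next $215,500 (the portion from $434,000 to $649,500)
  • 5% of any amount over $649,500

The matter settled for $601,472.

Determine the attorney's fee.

$153,093.58

First $160,500 at 35% = $56,175.00
Next $212,000 at 29% = $61,480.00
Next $61,500 at 19.5% = $11,992.50
Remaining $167,472 at 14% = $23,446.08
Fee: $56,175.00 + $61,480.00 + $11,992.50 + $23,446.08 = $153,093.58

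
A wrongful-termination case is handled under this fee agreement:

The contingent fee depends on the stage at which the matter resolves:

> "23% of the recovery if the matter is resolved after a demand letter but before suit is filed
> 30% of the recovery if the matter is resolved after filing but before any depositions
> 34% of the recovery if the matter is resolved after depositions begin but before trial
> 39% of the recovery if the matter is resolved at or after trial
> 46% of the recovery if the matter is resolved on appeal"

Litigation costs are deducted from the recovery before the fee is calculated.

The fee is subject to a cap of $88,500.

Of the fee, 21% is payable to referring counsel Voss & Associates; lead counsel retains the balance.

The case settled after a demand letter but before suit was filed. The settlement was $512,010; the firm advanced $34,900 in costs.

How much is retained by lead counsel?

Fee base (net of costs): $512,010 − $34,900 = $477,110
The matter settled after a demand letter but before suit was filed, so the 23% rate applies.
$477,110 × 23% = $109,735.30
$109,735.30 exceeds the $88,500 cap, so the fee is capped at $88,500.00.
Referral share: 21% of $88,500.00 = $18,585.00; lead counsel retains $88,500.00 − $18,585.00 = $69,915.00.

$69,915.00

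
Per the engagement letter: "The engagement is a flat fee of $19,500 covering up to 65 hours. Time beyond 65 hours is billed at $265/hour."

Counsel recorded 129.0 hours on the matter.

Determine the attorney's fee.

Flat fee: $19,500.00
Excess hours: 129.0 − 65 = 64.0
Overrun: 64.0 × $265 = $16,960.00
Total: $19,500.00 + $16,960.00 = $36,460.00

$36,460.00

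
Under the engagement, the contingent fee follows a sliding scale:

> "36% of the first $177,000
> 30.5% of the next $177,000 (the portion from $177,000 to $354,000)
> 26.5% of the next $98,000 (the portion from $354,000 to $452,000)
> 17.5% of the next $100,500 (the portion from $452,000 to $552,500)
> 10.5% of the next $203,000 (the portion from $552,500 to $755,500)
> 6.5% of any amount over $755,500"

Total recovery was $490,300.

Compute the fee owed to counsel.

$150,377.50

First $177,000 at 36% = $63,720.00
Next $177,000 at 30.5% = $53,985.00
Next $98,000 at 26.5% = $25,970.00
Remaining $38,300 at 17.5% = $6,702.50
Fee: $63,720.00 + $53,985.00 + $25,970.00 + $6,702.50 = $150,377.50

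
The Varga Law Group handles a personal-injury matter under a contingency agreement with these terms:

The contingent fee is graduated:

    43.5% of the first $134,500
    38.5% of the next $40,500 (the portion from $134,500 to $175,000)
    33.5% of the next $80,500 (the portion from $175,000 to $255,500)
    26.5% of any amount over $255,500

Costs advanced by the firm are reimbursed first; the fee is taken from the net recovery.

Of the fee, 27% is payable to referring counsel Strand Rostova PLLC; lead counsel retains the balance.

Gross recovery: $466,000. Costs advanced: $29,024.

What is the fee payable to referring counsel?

Fee base (net of costs): $466,000 − $29,024 = $436,976
First $134,500 at 43.5% = $58,507.50
Next $40,500 at 38.5% = $15,592.50
Next $80,500 at 33.5% = $26,967.50
Remaining $181,476 at 26.5% = $48,091.14
Fee: $58,507.50 + $15,592.50 + $26,967.50 + $48,091.14 = $149,158.64
Referral share: 27% of $149,158.64 = $40,272.83; lead counsel retains $149,158.64 − $40,272.83 = $108,885.81.

$40,272.83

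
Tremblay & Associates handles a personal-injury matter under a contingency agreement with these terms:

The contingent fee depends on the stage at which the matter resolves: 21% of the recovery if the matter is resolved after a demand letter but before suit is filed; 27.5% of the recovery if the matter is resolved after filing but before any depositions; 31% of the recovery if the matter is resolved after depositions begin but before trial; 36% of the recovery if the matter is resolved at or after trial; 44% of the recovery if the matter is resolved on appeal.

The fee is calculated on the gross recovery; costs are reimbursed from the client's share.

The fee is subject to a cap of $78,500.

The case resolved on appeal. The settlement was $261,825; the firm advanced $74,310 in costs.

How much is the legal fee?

Fee base is the gross recovery, $261,825; costs are reimbursed separately.
The matter resolved on appeal, so the 44% rate applies.
$261,825 × 44% = $115,203.00
$115,203.00 exceeds the $78,500 cap, so the fee is capped at $78,500.00.

$78,500.00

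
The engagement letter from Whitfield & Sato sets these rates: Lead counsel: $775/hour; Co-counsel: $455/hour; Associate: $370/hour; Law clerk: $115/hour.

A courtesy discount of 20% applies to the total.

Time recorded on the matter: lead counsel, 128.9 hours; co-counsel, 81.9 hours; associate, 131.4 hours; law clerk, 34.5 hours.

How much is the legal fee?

Lead counsel: 128.9 × $775 = $99,897.50
Co-counsel: 81.9 × $455 = $37,264.50
Associate: 131.4 × $370 = $48,618.00
Law clerk: 34.5 × $115 = $3,967.50
Subtotal: $189,747.50
Less 20% discount: −$37,949.50
Total: $189,747.50 − $37,949.50 = $151,798.00

$151,798.00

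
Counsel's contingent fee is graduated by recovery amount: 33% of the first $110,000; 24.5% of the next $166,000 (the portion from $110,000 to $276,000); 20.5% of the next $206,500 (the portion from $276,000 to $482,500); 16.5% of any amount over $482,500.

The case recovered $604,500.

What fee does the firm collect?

$139,432.50

First $110,000 at 33% = $36,300.00
Next $166,000 at 24.5% = $40,670.00
Next $206,500 at 20.5% = $42,332.50
Remaining $122,000 at 16.5% = $20,130.00
Fee: $36,300.00 + $40,670.00 + $42,332.50 + $20,130.00 = $139,432.50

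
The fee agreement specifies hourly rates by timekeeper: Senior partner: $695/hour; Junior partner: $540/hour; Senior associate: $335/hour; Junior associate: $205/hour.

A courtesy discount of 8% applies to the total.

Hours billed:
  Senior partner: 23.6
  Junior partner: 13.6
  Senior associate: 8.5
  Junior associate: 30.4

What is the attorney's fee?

$30,199.46

Senior partner: 23.6 × $695 = $16,402.00
Junior partner: 13.6 × $540 = $7,344.00
Senior associate: 8.5 × $335 = $2,847.50
Junior associate: 30.4 × $205 = $6,232.00
Subtotal: $32,825.50
Less 8% discount: −$2,626.04
Total: $32,825.50 − $2,626.04 = $30,199.46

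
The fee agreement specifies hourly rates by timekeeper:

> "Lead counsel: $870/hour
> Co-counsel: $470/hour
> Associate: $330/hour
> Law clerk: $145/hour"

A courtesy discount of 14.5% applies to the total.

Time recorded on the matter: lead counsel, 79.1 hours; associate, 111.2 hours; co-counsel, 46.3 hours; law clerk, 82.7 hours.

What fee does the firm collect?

Lead counsel: 79.1 × $870 = $68,817.00
Co-counsel: 46.3 × $470 = $21,761.00
Associate: 111.2 × $330 = $36,696.00
Law clerk: 82.7 × $145 = $11,991.50
Subtotal: $139,265.50
Less 14.5% discount: −$20,193.50
Total: $139,265.50 − $20,193.50 = $119,072.00

$119,072.00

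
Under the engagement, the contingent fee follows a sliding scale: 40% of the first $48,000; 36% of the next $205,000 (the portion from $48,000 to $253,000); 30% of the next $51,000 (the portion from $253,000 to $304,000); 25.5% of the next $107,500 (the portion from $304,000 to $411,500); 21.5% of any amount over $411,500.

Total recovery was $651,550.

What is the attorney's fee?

$187,323.25

First $48,000 at 40% = $19,200.00
Next $205,000 at 36% = $73,800.00
Next $51,000 at 30% = $15,300.00
Next $107,500 at 25.5% = $27,412.50
Remaining $240,050 at 21.5% = $51,610.75
Fee: $19,200.00 + $73,800.00 + $15,300.00 + $27,412.50 + $51,610.75 = $187,323.25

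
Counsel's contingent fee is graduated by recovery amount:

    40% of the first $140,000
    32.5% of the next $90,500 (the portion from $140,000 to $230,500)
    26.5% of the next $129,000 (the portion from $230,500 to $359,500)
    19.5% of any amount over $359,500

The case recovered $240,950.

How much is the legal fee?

First $140,000 at 40% = $56,000.00
Next $90,500 at 32.5% = $29,412.50
Remaining $10,450 at 26.5% = $2,769.25
Fee: $56,000.00 + $29,412.50 + $2,769.25 = $88,181.75

$88,181.75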